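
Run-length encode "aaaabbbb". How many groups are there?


Input: aaaabbbb
Scanning for consecutive runs:
  Group 1: 'a' x 4 (positions 0-3)
  Group 2: 'b' x 4 (positions 4-7)
Total groups: 2

2


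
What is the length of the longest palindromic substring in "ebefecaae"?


Input: "ebefecaae"
Checking substrings for palindromes:
  [0:3] "ebe" (len 3) => palindrome
  [2:5] "efe" (len 3) => palindrome
  [6:8] "aa" (len 2) => palindrome
Longest palindromic substring: "ebe" with length 3

3


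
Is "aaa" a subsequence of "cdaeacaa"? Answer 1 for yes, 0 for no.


Check if "aaa" is a subsequence of "cdaeacaa"
Greedy scan:
  Position 0 ('c'): no match needed
  Position 1 ('d'): no match needed
  Position 2 ('a'): matches sub[0] = 'a'
  Position 3 ('e'): no match needed
  Position 4 ('a'): matches sub[1] = 'a'
  Position 5 ('c'): no match needed
  Position 6 ('a'): matches sub[2] = 'a'
  Position 7 ('a'): no match needed
All 3 characters matched => is a subsequence

1


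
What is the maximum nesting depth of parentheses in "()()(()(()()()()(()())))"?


Input: "()()(()(()()()()(()())))"
Tracking depth:
  Position 0 '(': depth becomes 1
  Position 1 ')': depth becomes 0
  Position 2 '(': depth becomes 1
  Position 3 ')': depth becomes 0
  Position 4 '(': depth becomes 1
  Position 5 '(': depth becomes 2
  Position 6 ')': depth becomes 1
  Position 7 '(': depth becomes 2
  Position 8 '(': depth becomes 3
  Position 9 ')': depth becomes 2
  Position 10 '(': depth becomes 3
  Position 11 ')': depth becomes 2
  Position 12 '(': depth becomes 3
  Position 13 ')': depth becomes 2
  Position 14 '(': depth becomes 3
  Position 15 ')': depth becomes 2
  Position 16 '(': depth becomes 3
  Position 17 '(': depth becomes 4
  Position 18 ')': depth becomes 3
  Position 19 '(': depth becomes 4
  Position 20 ')': depth becomes 3
  Position 21 ')': depth becomes 2
  Position 22 ')': depth becomes 1
  Position 23 ')': depth becomes 0
Maximum depth reached: 4

4


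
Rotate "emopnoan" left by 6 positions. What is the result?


Input: "emopnoan", rotate left by 6
First 6 characters: "emopno"
Remaining characters: "an"
Concatenate remaining + first: "an" + "emopno" = "anemopno"

anemopno


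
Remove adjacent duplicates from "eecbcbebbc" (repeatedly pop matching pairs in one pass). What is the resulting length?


Input: eecbcbebbc
Stack-based adjacent duplicate removal:
  Read 'e': push. Stack: e
  Read 'e': matches stack top 'e' => pop. Stack: (empty)
  Read 'c': push. Stack: c
  Read 'b': push. Stack: cb
  Read 'c': push. Stack: cbc
  Read 'b': push. Stack: cbcb
  Read 'e': push. Stack: cbcbe
  Read 'b': push. Stack: cbcbeb
  Read 'b': matches stack top 'b' => pop. Stack: cbcbe
  Read 'c': push. Stack: cbcbec
Final stack: "cbcbec" (length 6)

6


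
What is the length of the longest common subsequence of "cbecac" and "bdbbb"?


LCS of "cbecac" and "bdbbb"
DP table:
           b    d    b    b    b
      0    0    0    0    0    0
  c   0    0    0    0    0    0
  b   0    1    1    1    1    1
  e   0    1    1    1    1    1
  c   0    1    1    1    1    1
  a   0    1    1    1    1    1
  c   0    1    1    1    1    1
LCS length = dp[6][5] = 1

1


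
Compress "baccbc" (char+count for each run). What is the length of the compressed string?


Input: baccbc
Runs:
  'b' x 1 => "b1"
  'a' x 1 => "a1"
  'c' x 2 => "c2"
  'b' x 1 => "b1"
  'c' x 1 => "c1"
Compressed: "b1a1c2b1c1"
Compressed length: 10

10


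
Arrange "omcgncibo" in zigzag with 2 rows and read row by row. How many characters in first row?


Zigzag "omcgncibo" into 2 rows:
Placing characters:
  'o' => row 0
  'm' => row 1
  'c' => row 0
  'g' => row 1
  'n' => row 0
  'c' => row 1
  'i' => row 0
  'b' => row 1
  'o' => row 0
Rows:
  Row 0: "ocnio"
  Row 1: "mgcb"
First row length: 5

5


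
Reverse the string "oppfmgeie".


Input: oppfmgeie
Reading characters right to left:
  Position 8: 'e'
  Position 7: 'i'
  Position 6: 'e'
  Position 5: 'g'
  Position 4: 'm'
  Position 3: 'f'
  Position 2: 'p'
  Position 1: 'p'
  Position 0: 'o'
Reversed: eiegmfppo

eiegmfppo


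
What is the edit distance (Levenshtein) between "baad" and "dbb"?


Computing edit distance: "baad" -> "dbb"
DP table:
           d    b    b
      0    1    2    3
  b   1    1    1    2
  a   2    2    2    2
  a   3    3    3    3
  d   4    3    4    4
Edit distance = dp[4][3] = 4

4


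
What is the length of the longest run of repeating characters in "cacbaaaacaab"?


Input: "cacbaaaacaab"
Scanning for longest run:
  Position 1 ('a'): new char, reset run to 1
  Position 2 ('c'): new char, reset run to 1
  Position 3 ('b'): new char, reset run to 1
  Position 4 ('a'): new char, reset run to 1
  Position 5 ('a'): continues run of 'a', length=2
  Position 6 ('a'): continues run of 'a', length=3
  Position 7 ('a'): continues run of 'a', length=4
  Position 8 ('c'): new char, reset run to 1
  Position 9 ('a'): new char, reset run to 1
  Position 10 ('a'): continues run of 'a', length=2
  Position 11 ('b'): new char, reset run to 1
Longest run: 'a' with length 4

4


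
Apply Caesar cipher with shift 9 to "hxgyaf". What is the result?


Caesar cipher: shift "hxgyaf" by 9
  'h' (pos 7) + 9 = pos 16 = 'q'
  'x' (pos 23) + 9 = pos 6 = 'g'
  'g' (pos 6) + 9 = pos 15 = 'p'
  'y' (pos 24) + 9 = pos 7 = 'h'
  'a' (pos 0) + 9 = pos 9 = 'j'
  'f' (pos 5) + 9 = pos 14 = 'o'
Result: qgphjo

qgphjo


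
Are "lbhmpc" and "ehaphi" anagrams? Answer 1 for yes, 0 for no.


Strings: "lbhmpc", "ehaphi"
Sorted first:  bchlmp
Sorted second: aehhip
Differ at position 0: 'b' vs 'a' => not anagrams

0


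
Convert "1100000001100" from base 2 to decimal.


Input: "1100000001100" in base 2
Positional expansion:
  Digit '1' (value 1) x 2^12 = 4096
  Digit '1' (value 1) x 2^11 = 2048
  Digit '0' (value 0) x 2^10 = 0
  Digit '0' (value 0) x 2^9 = 0
  Digit '0' (value 0) x 2^8 = 0
  Digit '0' (value 0) x 2^7 = 0
  Digit '0' (value 0) x 2^6 = 0
  Digit '0' (value 0) x 2^5 = 0
  Digit '0' (value 0) x 2^4 = 0
  Digit '1' (value 1) x 2^3 = 8
  Digit '1' (value 1) x 2^2 = 4
  Digit '0' (value 0) x 2^1 = 0
  Digit '0' (value 0) x 2^0 = 0
Sum = 6156

6156


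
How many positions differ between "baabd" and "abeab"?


Comparing "baabd" and "abeab" position by position:
  Position 0: 'b' vs 'a' => DIFFER
  Position 1: 'a' vs 'b' => DIFFER
  Position 2: 'a' vs 'e' => DIFFER
  Position 3: 'b' vs 'a' => DIFFER
  Position 4: 'd' vs 'b' => DIFFER
Positions that differ: 5

5


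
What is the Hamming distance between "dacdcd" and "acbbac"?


Comparing "dacdcd" and "acbbac" position by position:
  Position 0: 'd' vs 'a' => differ
  Position 1: 'a' vs 'c' => differ
  Position 2: 'c' vs 'b' => differ
  Position 3: 'd' vs 'b' => differ
  Position 4: 'c' vs 'a' => differ
  Position 5: 'd' vs 'c' => differ
Total differences (Hamming distance): 6

6


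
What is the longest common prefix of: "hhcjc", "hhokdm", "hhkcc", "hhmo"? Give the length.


Words: hhcjc, hhokdm, hhkcc, hhmo
  Position 0: all 'h' => match
  Position 1: all 'h' => match
  Position 2: ('c', 'o', 'k', 'm') => mismatch, stop
LCP = "hh" (length 2)

2


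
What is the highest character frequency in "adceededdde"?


Input: adceededdde
Character counts:
  'a': 1
  'c': 1
  'd': 5
  'e': 4
Maximum frequency: 5

5


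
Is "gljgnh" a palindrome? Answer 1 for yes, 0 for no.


Input: gljgnh
Reversed: hngjlg
  Compare pos 0 ('g') with pos 5 ('h'): MISMATCH
  Compare pos 1 ('l') with pos 4 ('n'): MISMATCH
  Compare pos 2 ('j') with pos 3 ('g'): MISMATCH
Result: not a palindrome

0


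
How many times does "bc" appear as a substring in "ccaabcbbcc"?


Searching for "bc" in "ccaabcbbcc"
Scanning each position:
  Position 0: "cc" => no
  Position 1: "ca" => no
  Position 2: "aa" => no
  Position 3: "ab" => no
  Position 4: "bc" => MATCH
  Position 5: "cb" => no
  Position 6: "bb" => no
  Position 7: "bc" => MATCH
  Position 8: "cc" => no
Total occurrences: 2

2


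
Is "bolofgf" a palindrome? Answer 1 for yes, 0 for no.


Input: bolofgf
Reversed: fgfolob
  Compare pos 0 ('b') with pos 6 ('f'): MISMATCH
  Compare pos 1 ('o') with pos 5 ('g'): MISMATCH
  Compare pos 2 ('l') with pos 4 ('f'): MISMATCH
Result: not a palindrome

0


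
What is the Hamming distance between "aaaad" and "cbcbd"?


Comparing "aaaad" and "cbcbd" position by position:
  Position 0: 'a' vs 'c' => differ
  Position 1: 'a' vs 'b' => differ
  Position 2: 'a' vs 'c' => differ
  Position 3: 'a' vs 'b' => differ
  Position 4: 'd' vs 'd' => same
Total differences (Hamming distance): 4

4


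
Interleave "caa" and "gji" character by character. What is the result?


Interleaving "caa" and "gji":
  Position 0: 'c' from first, 'g' from second => "cg"
  Position 1: 'a' from first, 'j' from second => "aj"
  Position 2: 'a' from first, 'i' from second => "ai"
Result: cgajai

cgajai


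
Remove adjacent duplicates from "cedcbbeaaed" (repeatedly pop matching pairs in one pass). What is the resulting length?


Input: cedcbbeaaed
Stack-based adjacent duplicate removal:
  Read 'c': push. Stack: c
  Read 'e': push. Stack: ce
  Read 'd': push. Stack: ced
  Read 'c': push. Stack: cedc
  Read 'b': push. Stack: cedcb
  Read 'b': matches stack top 'b' => pop. Stack: cedc
  Read 'e': push. Stack: cedce
  Read 'a': push. Stack: cedcea
  Read 'a': matches stack top 'a' => pop. Stack: cedce
  Read 'e': matches stack top 'e' => pop. Stack: cedc
  Read 'd': push. Stack: cedcd
Final stack: "cedcd" (length 5)

5


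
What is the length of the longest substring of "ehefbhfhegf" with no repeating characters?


Input: "ehefbhfhegf"
Sliding window (track last position of each char):
  Position 0 ('e'): window [0,0] length 1 -- new best
  Position 1 ('h'): window [0,1] length 2 -- new best
  Position 2 ('e'): repeat (last at 0), move window start to 1
  Position 2 ('e'): window [1,2] length 2
  Position 3 ('f'): window [1,3] length 3 -- new best
  Position 4 ('b'): window [1,4] length 4 -- new best
  Position 5 ('h'): repeat (last at 1), move window start to 2
  Position 5 ('h'): window [2,5] length 4
  Position 6 ('f'): repeat (last at 3), move window start to 4
  Position 6 ('f'): window [4,6] length 3
  Position 7 ('h'): repeat (last at 5), move window start to 6
  Position 7 ('h'): window [6,7] length 2
  Position 8 ('e'): window [6,8] length 3
  Position 9 ('g'): window [6,9] length 4
  Position 10 ('f'): repeat (last at 6), move window start to 7
  Position 10 ('f'): window [7,10] length 4
Longest substring with no repeats: "hefb" with length 4

4


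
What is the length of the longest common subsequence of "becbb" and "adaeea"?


LCS of "becbb" and "adaeea"
DP table:
           a    d    a    e    e    a
      0    0    0    0    0    0    0
  b   0    0    0    0    0    0    0
  e   0    0    0    0    1    1    1
  c   0    0    0    0    1    1    1
  b   0    0    0    0    1    1    1
  b   0    0    0    0    1    1    1
LCS length = dp[5][6] = 1

1


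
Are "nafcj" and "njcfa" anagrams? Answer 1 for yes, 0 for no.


Strings: "nafcj", "njcfa"
Sorted first:  acfjn
Sorted second: acfjn
Sorted forms match => anagrams

1


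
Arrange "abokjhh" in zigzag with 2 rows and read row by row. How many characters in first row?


Zigzag "abokjhh" into 2 rows:
Placing characters:
  'a' => row 0
  'b' => row 1
  'o' => row 0
  'k' => row 1
  'j' => row 0
  'h' => row 1
  'h' => row 0
Rows:
  Row 0: "aojh"
  Row 1: "bkh"
First row length: 4

4


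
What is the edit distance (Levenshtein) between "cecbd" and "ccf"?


Computing edit distance: "cecbd" -> "ccf"
DP table:
           c    c    f
      0    1    2    3
  c   1    0    1    2
  e   2    1    1    2
  c   3    2    1    2
  b   4    3    2    2
  d   5    4    3    3
Edit distance = dp[5][3] = 3

3


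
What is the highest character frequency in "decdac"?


Input: decdac
Character counts:
  'a': 1
  'c': 2
  'd': 2
  'e': 1
Maximum frequency: 2

2


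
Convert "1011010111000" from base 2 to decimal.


Input: "1011010111000" in base 2
Positional expansion:
  Digit '1' (value 1) x 2^12 = 4096
  Digit '0' (value 0) x 2^11 = 0
  Digit '1' (value 1) x 2^10 = 1024
  Digit '1' (value 1) x 2^9 = 512
  Digit '0' (value 0) x 2^8 = 0
  Digit '1' (value 1) x 2^7 = 128
  Digit '0' (value 0) x 2^6 = 0
  Digit '1' (value 1) x 2^5 = 32
  Digit '1' (value 1) x 2^4 = 16
  Digit '1' (value 1) x 2^3 = 8
  Digit '0' (value 0) x 2^2 = 0
  Digit '0' (value 0) x 2^1 = 0
  Digit '0' (value 0) x 2^0 = 0
Sum = 5816

5816


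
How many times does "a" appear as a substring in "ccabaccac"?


Searching for "a" in "ccabaccac"
Scanning each position:
  Position 0: "c" => no
  Position 1: "c" => no
  Position 2: "a" => MATCH
  Position 3: "b" => no
  Position 4: "a" => MATCH
  Position 5: "c" => no
  Position 6: "c" => no
  Position 7: "a" => MATCH
  Position 8: "c" => no
Total occurrences: 3

3


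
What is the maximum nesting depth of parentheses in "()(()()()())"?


Input: "()(()()()())"
Tracking depth:
  Position 0 '(': depth becomes 1
  Position 1 ')': depth becomes 0
  Position 2 '(': depth becomes 1
  Position 3 '(': depth becomes 2
  Position 4 ')': depth becomes 1
  Position 5 '(': depth becomes 2
  Position 6 ')': depth becomes 1
  Position 7 '(': depth becomes 2
  Position 8 ')': depth becomes 1
  Position 9 '(': depth becomes 2
  Position 10 ')': depth becomes 1
  Position 11 ')': depth becomes 0
Maximum depth reached: 2

2


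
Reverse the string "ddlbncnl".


Input: ddlbncnl
Reading characters right to left:
  Position 7: 'l'
  Position 6: 'n'
  Position 5: 'c'
  Position 4: 'n'
  Position 3: 'b'
  Position 2: 'l'
  Position 1: 'd'
  Position 0: 'd'
Reversed: lncnbldd

lncnbldd


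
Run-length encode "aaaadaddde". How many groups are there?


Input: aaaadaddde
Scanning for consecutive runs:
  Group 1: 'a' x 4 (positions 0-3)
  Group 2: 'd' x 1 (positions 4-4)
  Group 3: 'a' x 1 (positions 5-5)
  Group 4: 'd' x 3 (positions 6-8)
  Group 5: 'e' x 1 (positions 9-9)
Total groups: 5

5


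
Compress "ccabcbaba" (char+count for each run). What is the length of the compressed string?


Input: ccabcbaba
Runs:
  'c' x 2 => "c2"
  'a' x 1 => "a1"
  'b' x 1 => "b1"
  'c' x 1 => "c1"
  'b' x 1 => "b1"
  'a' x 1 => "a1"
  'b' x 1 => "b1"
  'a' x 1 => "a1"
Compressed: "c2a1b1c1b1a1b1a1"
Compressed length: 16

16


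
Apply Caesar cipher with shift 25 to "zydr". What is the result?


Caesar cipher: shift "zydr" by 25
  'z' (pos 25) + 25 = pos 24 = 'y'
  'y' (pos 24) + 25 = pos 23 = 'x'
  'd' (pos 3) + 25 = pos 2 = 'c'
  'r' (pos 17) + 25 = pos 16 = 'q'
Result: yxcq

yxcq


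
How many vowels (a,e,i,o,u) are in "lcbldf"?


Input: lcbldf
Checking each character:
  'l' at position 0: consonant
  'c' at position 1: consonant
  'b' at position 2: consonant
  'l' at position 3: consonant
  'd' at position 4: consonant
  'f' at position 5: consonant
Total vowels: 0

0


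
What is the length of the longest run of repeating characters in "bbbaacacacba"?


Input: "bbbaacacacba"
Scanning for longest run:
  Position 1 ('b'): continues run of 'b', length=2
  Position 2 ('b'): continues run of 'b', length=3
  Position 3 ('a'): new char, reset run to 1
  Position 4 ('a'): continues run of 'a', length=2
  Position 5 ('c'): new char, reset run to 1
  Position 6 ('a'): new char, reset run to 1
  Position 7 ('c'): new char, reset run to 1
  Position 8 ('a'): new char, reset run to 1
  Position 9 ('c'): new char, reset run to 1
  Position 10 ('b'): new char, reset run to 1
  Position 11 ('a'): new char, reset run to 1
Longest run: 'b' with length 3

3


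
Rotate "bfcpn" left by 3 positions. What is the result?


Input: "bfcpn", rotate left by 3
First 3 characters: "bfc"
Remaining characters: "pn"
Concatenate remaining + first: "pn" + "bfc" = "pnbfc"

pnbfc


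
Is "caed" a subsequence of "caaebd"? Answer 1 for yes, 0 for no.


Check if "caed" is a subsequence of "caaebd"
Greedy scan:
  Position 0 ('c'): matches sub[0] = 'c'
  Position 1 ('a'): matches sub[1] = 'a'
  Position 2 ('a'): no match needed
  Position 3 ('e'): matches sub[2] = 'e'
  Position 4 ('b'): no match needed
  Position 5 ('d'): matches sub[3] = 'd'
All 4 characters matched => is a subsequence

1


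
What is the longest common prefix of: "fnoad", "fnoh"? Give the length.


Words: fnoad, fnoh
  Position 0: all 'f' => match
  Position 1: all 'n' => match
  Position 2: all 'o' => match
  Position 3: ('a', 'h') => mismatch, stop
LCP = "fno" (length 3)

3


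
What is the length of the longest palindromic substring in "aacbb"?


Input: "aacbb"
Checking substrings for palindromes:
  [0:2] "aa" (len 2) => palindrome
  [3:5] "bb" (len 2) => palindrome
Longest palindromic substring: "aa" with length 2

2


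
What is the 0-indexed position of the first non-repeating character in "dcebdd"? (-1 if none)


Input: dcebdd
Character frequencies:
  'b': 1
  'c': 1
  'd': 3
  'e': 1
Scanning left to right for freq == 1:
  Position 0 ('d'): freq=3, skip
  Position 1 ('c'): unique! => answer = 1

1


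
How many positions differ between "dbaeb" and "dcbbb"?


Comparing "dbaeb" and "dcbbb" position by position:
  Position 0: 'd' vs 'd' => same
  Position 1: 'b' vs 'c' => DIFFER
  Position 2: 'a' vs 'b' => DIFFER
  Position 3: 'e' vs 'b' => DIFFER
  Position 4: 'b' vs 'b' => same
Positions that differ: 3

3


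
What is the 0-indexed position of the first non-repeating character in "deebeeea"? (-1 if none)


Input: deebeeea
Character frequencies:
  'a': 1
  'b': 1
  'd': 1
  'e': 5
Scanning left to right for freq == 1:
  Position 0 ('d'): unique! => answer = 0

0


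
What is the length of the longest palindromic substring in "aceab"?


Input: "aceab"
Checking substrings for palindromes:
  No multi-char palindromic substrings found
Longest palindromic substring: "a" with length 1

1


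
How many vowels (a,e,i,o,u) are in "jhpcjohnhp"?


Input: jhpcjohnhp
Checking each character:
  'j' at position 0: consonant
  'h' at position 1: consonant
  'p' at position 2: consonant
  'c' at position 3: consonant
  'j' at position 4: consonant
  'o' at position 5: vowel (running total: 1)
  'h' at position 6: consonant
  'n' at position 7: consonant
  'h' at position 8: consonant
  'p' at position 9: consonant
Total vowels: 1

1


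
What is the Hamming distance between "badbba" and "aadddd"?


Comparing "badbba" and "aadddd" position by position:
  Position 0: 'b' vs 'a' => differ
  Position 1: 'a' vs 'a' => same
  Position 2: 'd' vs 'd' => same
  Position 3: 'b' vs 'd' => differ
  Position 4: 'b' vs 'd' => differ
  Position 5: 'a' vs 'd' => differ
Total differences (Hamming distance): 4

4


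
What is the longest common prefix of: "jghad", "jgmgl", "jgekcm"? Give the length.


Words: jghad, jgmgl, jgekcm
  Position 0: all 'j' => match
  Position 1: all 'g' => match
  Position 2: ('h', 'm', 'e') => mismatch, stop
LCP = "jg" (length 2)

2


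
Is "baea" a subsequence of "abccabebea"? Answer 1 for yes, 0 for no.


Check if "baea" is a subsequence of "abccabebea"
Greedy scan:
  Position 0 ('a'): no match needed
  Position 1 ('b'): matches sub[0] = 'b'
  Position 2 ('c'): no match needed
  Position 3 ('c'): no match needed
  Position 4 ('a'): matches sub[1] = 'a'
  Position 5 ('b'): no match needed
  Position 6 ('e'): matches sub[2] = 'e'
  Position 7 ('b'): no match needed
  Position 8 ('e'): no match needed
  Position 9 ('a'): matches sub[3] = 'a'
All 4 characters matched => is a subsequence

1


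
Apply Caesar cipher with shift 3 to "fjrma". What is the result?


Caesar cipher: shift "fjrma" by 3
  'f' (pos 5) + 3 = pos 8 = 'i'
  'j' (pos 9) + 3 = pos 12 = 'm'
  'r' (pos 17) + 3 = pos 20 = 'u'
  'm' (pos 12) + 3 = pos 15 = 'p'
  'a' (pos 0) + 3 = pos 3 = 'd'
Result: imupd

imupd


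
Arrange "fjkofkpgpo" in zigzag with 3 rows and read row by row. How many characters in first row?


Zigzag "fjkofkpgpo" into 3 rows:
Placing characters:
  'f' => row 0
  'j' => row 1
  'k' => row 2
  'o' => row 1
  'f' => row 0
  'k' => row 1
  'p' => row 2
  'g' => row 1
  'p' => row 0
  'o' => row 1
Rows:
  Row 0: "ffp"
  Row 1: "jokgo"
  Row 2: "kp"
First row length: 3

3


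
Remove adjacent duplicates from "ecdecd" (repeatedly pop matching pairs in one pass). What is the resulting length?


Input: ecdecd
Stack-based adjacent duplicate removal:
  Read 'e': push. Stack: e
  Read 'c': push. Stack: ec
  Read 'd': push. Stack: ecd
  Read 'e': push. Stack: ecde
  Read 'c': push. Stack: ecdec
  Read 'd': push. Stack: ecdecd
Final stack: "ecdecd" (length 6)

6


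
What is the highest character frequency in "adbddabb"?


Input: adbddabb
Character counts:
  'a': 2
  'b': 3
  'd': 3
Maximum frequency: 3

3


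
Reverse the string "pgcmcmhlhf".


Input: pgcmcmhlhf
Reading characters right to left:
  Position 9: 'f'
  Position 8: 'h'
  Position 7: 'l'
  Position 6: 'h'
  Position 5: 'm'
  Position 4: 'c'
  Position 3: 'm'
  Position 2: 'c'
  Position 1: 'g'
  Position 0: 'p'
Reversed: fhlhmcmcgp

fhlhmcmcgp


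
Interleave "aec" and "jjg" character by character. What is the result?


Interleaving "aec" and "jjg":
  Position 0: 'a' from first, 'j' from second => "aj"
  Position 1: 'e' from first, 'j' from second => "ej"
  Position 2: 'c' from first, 'g' from second => "cg"
Result: ajejcg

ajejcg


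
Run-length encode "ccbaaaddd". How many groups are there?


Input: ccbaaaddd
Scanning for consecutive runs:
  Group 1: 'c' x 2 (positions 0-1)
  Group 2: 'b' x 1 (positions 2-2)
  Group 3: 'a' x 3 (positions 3-5)
  Group 4: 'd' x 3 (positions 6-8)
Total groups: 4

4


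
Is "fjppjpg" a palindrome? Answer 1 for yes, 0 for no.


Input: fjppjpg
Reversed: gpjppjf
  Compare pos 0 ('f') with pos 6 ('g'): MISMATCH
  Compare pos 1 ('j') with pos 5 ('p'): MISMATCH
  Compare pos 2 ('p') with pos 4 ('j'): MISMATCH
Result: not a palindrome

0


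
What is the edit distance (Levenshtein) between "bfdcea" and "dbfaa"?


Computing edit distance: "bfdcea" -> "dbfaa"
DP table:
           d    b    f    a    a
      0    1    2    3    4    5
  b   1    1    1    2    3    4
  f   2    2    2    1    2    3
  d   3    2    3    2    2    3
  c   4    3    3    3    3    3
  e   5    4    4    4    4    4
  a   6    5    5    5    4    4
Edit distance = dp[6][5] = 4

4


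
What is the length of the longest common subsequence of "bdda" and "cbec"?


LCS of "bdda" and "cbec"
DP table:
           c    b    e    c
      0    0    0    0    0
  b   0    0    1    1    1
  d   0    0    1    1    1
  d   0    0    1    1    1
  a   0    0    1    1    1
LCS length = dp[4][4] = 1

1


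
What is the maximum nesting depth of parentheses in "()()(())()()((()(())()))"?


Input: "()()(())()()((()(())()))"
Tracking depth:
  Position 0 '(': depth becomes 1
  Position 1 ')': depth becomes 0
  Position 2 '(': depth becomes 1
  Position 3 ')': depth becomes 0
  Position 4 '(': depth becomes 1
  Position 5 '(': depth becomes 2
  Position 6 ')': depth becomes 1
  Position 7 ')': depth becomes 0
  Position 8 '(': depth becomes 1
  Position 9 ')': depth becomes 0
  Position 10 '(': depth becomes 1
  Position 11 ')': depth becomes 0
  Position 12 '(': depth becomes 1
  Position 13 '(': depth becomes 2
  Position 14 '(': depth becomes 3
  Position 15 ')': depth becomes 2
  Position 16 '(': depth becomes 3
  Position 17 '(': depth becomes 4
  Position 18 ')': depth becomes 3
  Position 19 ')': depth becomes 2
  Position 20 '(': depth becomes 3
  Position 21 ')': depth becomes 2
  Position 22 ')': depth becomes 1
  Position 23 ')': depth becomes 0
Maximum depth reached: 4

4


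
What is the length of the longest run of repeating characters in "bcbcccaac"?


Input: "bcbcccaac"
Scanning for longest run:
  Position 1 ('c'): new char, reset run to 1
  Position 2 ('b'): new char, reset run to 1
  Position 3 ('c'): new char, reset run to 1
  Position 4 ('c'): continues run of 'c', length=2
  Position 5 ('c'): continues run of 'c', length=3
  Position 6 ('a'): new char, reset run to 1
  Position 7 ('a'): continues run of 'a', length=2
  Position 8 ('c'): new char, reset run to 1
Longest run: 'c' with length 3

3


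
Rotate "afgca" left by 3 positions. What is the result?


Input: "afgca", rotate left by 3
First 3 characters: "afg"
Remaining characters: "ca"
Concatenate remaining + first: "ca" + "afg" = "caafg"

caafg


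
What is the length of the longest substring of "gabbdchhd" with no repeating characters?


Input: "gabbdchhd"
Sliding window (track last position of each char):
  Position 0 ('g'): window [0,0] length 1 -- new best
  Position 1 ('a'): window [0,1] length 2 -- new best
  Position 2 ('b'): window [0,2] length 3 -- new best
  Position 3 ('b'): repeat (last at 2), move window start to 3
  Position 3 ('b'): window [3,3] length 1
  Position 4 ('d'): window [3,4] length 2
  Position 5 ('c'): window [3,5] length 3
  Position 6 ('h'): window [3,6] length 4 -- new best
  Position 7 ('h'): repeat (last at 6), move window start to 7
  Position 7 ('h'): window [7,7] length 1
  Position 8 ('d'): window [7,8] length 2
Longest substring with no repeats: "bdch" with length 4

4


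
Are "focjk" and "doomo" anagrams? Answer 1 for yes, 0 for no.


Strings: "focjk", "doomo"
Sorted first:  cfjko
Sorted second: dmooo
Differ at position 0: 'c' vs 'd' => not anagrams

0


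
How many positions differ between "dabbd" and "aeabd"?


Comparing "dabbd" and "aeabd" position by position:
  Position 0: 'd' vs 'a' => DIFFER
  Position 1: 'a' vs 'e' => DIFFER
  Position 2: 'b' vs 'a' => DIFFER
  Position 3: 'b' vs 'b' => same
  Position 4: 'd' vs 'd' => same
Positions that differ: 3

3


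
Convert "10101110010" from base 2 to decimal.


Input: "10101110010" in base 2
Positional expansion:
  Digit '1' (value 1) x 2^10 = 1024
  Digit '0' (value 0) x 2^9 = 0
  Digit '1' (value 1) x 2^8 = 256
  Digit '0' (value 0) x 2^7 = 0
  Digit '1' (value 1) x 2^6 = 64
  Digit '1' (value 1) x 2^5 = 32
  Digit '1' (value 1) x 2^4 = 16
  Digit '0' (value 0) x 2^3 = 0
  Digit '0' (value 0) x 2^2 = 0
  Digit '1' (value 1) x 2^1 = 2
  Digit '0' (value 0) x 2^0 = 0
Sum = 1394

1394


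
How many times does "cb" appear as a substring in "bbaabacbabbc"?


Searching for "cb" in "bbaabacbabbc"
Scanning each position:
  Position 0: "bb" => no
  Position 1: "ba" => no
  Position 2: "aa" => no
  Position 3: "ab" => no
  Position 4: "ba" => no
  Position 5: "ac" => no
  Position 6: "cb" => MATCH
  Position 7: "ba" => no
  Position 8: "ab" => no
  Position 9: "bb" => no
  Position 10: "bc" => no
Total occurrences: 1

1


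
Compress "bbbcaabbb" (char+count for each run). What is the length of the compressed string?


Input: bbbcaabbb
Runs:
  'b' x 3 => "b3"
  'c' x 1 => "c1"
  'a' x 2 => "a2"
  'b' x 3 => "b3"
Compressed: "b3c1a2b3"
Compressed length: 8

8


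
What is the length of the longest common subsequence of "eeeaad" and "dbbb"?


LCS of "eeeaad" and "dbbb"
DP table:
           d    b    b    b
      0    0    0    0    0
  e   0    0    0    0    0
  e   0    0    0    0    0
  e   0    0    0    0    0
  a   0    0    0    0    0
  a   0    0    0    0    0
  d   0    1    1    1    1
LCS length = dp[6][4] = 1

1


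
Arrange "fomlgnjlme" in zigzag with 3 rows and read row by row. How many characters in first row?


Zigzag "fomlgnjlme" into 3 rows:
Placing characters:
  'f' => row 0
  'o' => row 1
  'm' => row 2
  'l' => row 1
  'g' => row 0
  'n' => row 1
  'j' => row 2
  'l' => row 1
  'm' => row 0
  'e' => row 1
Rows:
  Row 0: "fgm"
  Row 1: "olnle"
  Row 2: "mj"
First row length: 3

3


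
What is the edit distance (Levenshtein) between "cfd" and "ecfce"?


Computing edit distance: "cfd" -> "ecfce"
DP table:
           e    c    f    c    e
      0    1    2    3    4    5
  c   1    1    1    2    3    4
  f   2    2    2    1    2    3
  d   3    3    3    2    2    3
Edit distance = dp[3][5] = 3

3


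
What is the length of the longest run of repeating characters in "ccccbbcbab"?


Input: "ccccbbcbab"
Scanning for longest run:
  Position 1 ('c'): continues run of 'c', length=2
  Position 2 ('c'): continues run of 'c', length=3
  Position 3 ('c'): continues run of 'c', length=4
  Position 4 ('b'): new char, reset run to 1
  Position 5 ('b'): continues run of 'b', length=2
  Position 6 ('c'): new char, reset run to 1
  Position 7 ('b'): new char, reset run to 1
  Position 8 ('a'): new char, reset run to 1
  Position 9 ('b'): new char, reset run to 1
Longest run: 'c' with length 4

4


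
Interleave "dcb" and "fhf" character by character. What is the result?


Interleaving "dcb" and "fhf":
  Position 0: 'd' from first, 'f' from second => "df"
  Position 1: 'c' from first, 'h' from second => "ch"
  Position 2: 'b' from first, 'f' from second => "bf"
Result: dfchbf

dfchbf


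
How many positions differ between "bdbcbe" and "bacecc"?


Comparing "bdbcbe" and "bacecc" position by position:
  Position 0: 'b' vs 'b' => same
  Position 1: 'd' vs 'a' => DIFFER
  Position 2: 'b' vs 'c' => DIFFER
  Position 3: 'c' vs 'e' => DIFFER
  Position 4: 'b' vs 'c' => DIFFER
  Position 5: 'e' vs 'c' => DIFFER
Positions that differ: 5

5


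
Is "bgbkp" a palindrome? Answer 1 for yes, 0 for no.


Input: bgbkp
Reversed: pkbgb
  Compare pos 0 ('b') with pos 4 ('p'): MISMATCH
  Compare pos 1 ('g') with pos 3 ('k'): MISMATCH
Result: not a palindrome

0


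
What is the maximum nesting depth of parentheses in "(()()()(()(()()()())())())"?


Input: "(()()()(()(()()()())())())"
Tracking depth:
  Position 0 '(': depth becomes 1
  Position 1 '(': depth becomes 2
  Position 2 ')': depth becomes 1
  Position 3 '(': depth becomes 2
  Position 4 ')': depth becomes 1
  Position 5 '(': depth becomes 2
  Position 6 ')': depth becomes 1
  Position 7 '(': depth becomes 2
  Position 8 '(': depth becomes 3
  Position 9 ')': depth becomes 2
  Position 10 '(': depth becomes 3
  Position 11 '(': depth becomes 4
  Position 12 ')': depth becomes 3
  Position 13 '(': depth becomes 4
  Position 14 ')': depth becomes 3
  Position 15 '(': depth becomes 4
  Position 16 ')': depth becomes 3
  Position 17 '(': depth becomes 4
  Position 18 ')': depth becomes 3
  Position 19 ')': depth becomes 2
  Position 20 '(': depth becomes 3
  Position 21 ')': depth becomes 2
  Position 22 ')': depth becomes 1
  Position 23 '(': depth becomes 2
  Position 24 ')': depth becomes 1
  Position 25 ')': depth becomes 0
Maximum depth reached: 4

4


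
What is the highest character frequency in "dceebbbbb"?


Input: dceebbbbb
Character counts:
  'b': 5
  'c': 1
  'd': 1
  'e': 2
Maximum frequency: 5

5


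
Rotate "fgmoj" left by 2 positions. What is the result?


Input: "fgmoj", rotate left by 2
First 2 characters: "fg"
Remaining characters: "moj"
Concatenate remaining + first: "moj" + "fg" = "mojfg"

mojfg


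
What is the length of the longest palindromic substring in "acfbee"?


Input: "acfbee"
Checking substrings for palindromes:
  [4:6] "ee" (len 2) => palindrome
Longest palindromic substring: "ee" with length 2

2


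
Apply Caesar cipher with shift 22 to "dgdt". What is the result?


Caesar cipher: shift "dgdt" by 22
  'd' (pos 3) + 22 = pos 25 = 'z'
  'g' (pos 6) + 22 = pos 2 = 'c'
  'd' (pos 3) + 22 = pos 25 = 'z'
  't' (pos 19) + 22 = pos 15 = 'p'
Result: zczp

zczp


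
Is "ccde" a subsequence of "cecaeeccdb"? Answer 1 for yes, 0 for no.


Check if "ccde" is a subsequence of "cecaeeccdb"
Greedy scan:
  Position 0 ('c'): matches sub[0] = 'c'
  Position 1 ('e'): no match needed
  Position 2 ('c'): matches sub[1] = 'c'
  Position 3 ('a'): no match needed
  Position 4 ('e'): no match needed
  Position 5 ('e'): no match needed
  Position 6 ('c'): no match needed
  Position 7 ('c'): no match needed
  Position 8 ('d'): matches sub[2] = 'd'
  Position 9 ('b'): no match needed
Only matched 3/4 characters => not a subsequence

0


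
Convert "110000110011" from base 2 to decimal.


Input: "110000110011" in base 2
Positional expansion:
  Digit '1' (value 1) x 2^11 = 2048
  Digit '1' (value 1) x 2^10 = 1024
  Digit '0' (value 0) x 2^9 = 0
  Digit '0' (value 0) x 2^8 = 0
  Digit '0' (value 0) x 2^7 = 0
  Digit '0' (value 0) x 2^6 = 0
  Digit '1' (value 1) x 2^5 = 32
  Digit '1' (value 1) x 2^4 = 16
  Digit '0' (value 0) x 2^3 = 0
  Digit '0' (value 0) x 2^2 = 0
  Digit '1' (value 1) x 2^1 = 2
  Digit '1' (value 1) x 2^0 = 1
Sum = 3123

3123


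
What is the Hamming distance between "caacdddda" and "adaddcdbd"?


Comparing "caacdddda" and "adaddcdbd" position by position:
  Position 0: 'c' vs 'a' => differ
  Position 1: 'a' vs 'd' => differ
  Position 2: 'a' vs 'a' => same
  Position 3: 'c' vs 'd' => differ
  Position 4: 'd' vs 'd' => same
  Position 5: 'd' vs 'c' => differ
  Position 6: 'd' vs 'd' => same
  Position 7: 'd' vs 'b' => differ
  Position 8: 'a' vs 'd' => differ
Total differences (Hamming distance): 6

6


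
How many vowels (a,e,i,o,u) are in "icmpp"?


Input: icmpp
Checking each character:
  'i' at position 0: vowel (running total: 1)
  'c' at position 1: consonant
  'm' at position 2: consonant
  'p' at position 3: consonant
  'p' at position 4: consonant
Total vowels: 1

1


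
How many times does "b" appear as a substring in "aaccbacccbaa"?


Searching for "b" in "aaccbacccbaa"
Scanning each position:
  Position 0: "a" => no
  Position 1: "a" => no
  Position 2: "c" => no
  Position 3: "c" => no
  Position 4: "b" => MATCH
  Position 5: "a" => no
  Position 6: "c" => no
  Position 7: "c" => no
  Position 8: "c" => no
  Position 9: "b" => MATCH
  Position 10: "a" => no
  Position 11: "a" => no
Total occurrences: 2

2


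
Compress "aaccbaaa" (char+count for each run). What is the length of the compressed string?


Input: aaccbaaa
Runs:
  'a' x 2 => "a2"
  'c' x 2 => "c2"
  'b' x 1 => "b1"
  'a' x 3 => "a3"
Compressed: "a2c2b1a3"
Compressed length: 8

8


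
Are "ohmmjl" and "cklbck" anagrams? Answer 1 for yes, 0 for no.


Strings: "ohmmjl", "cklbck"
Sorted first:  hjlmmo
Sorted second: bcckkl
Differ at position 0: 'h' vs 'b' => not anagrams

0


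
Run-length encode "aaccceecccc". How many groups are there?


Input: aaccceecccc
Scanning for consecutive runs:
  Group 1: 'a' x 2 (positions 0-1)
  Group 2: 'c' x 3 (positions 2-4)
  Group 3: 'e' x 2 (positions 5-6)
  Group 4: 'c' x 4 (positions 7-10)
Total groups: 4

4


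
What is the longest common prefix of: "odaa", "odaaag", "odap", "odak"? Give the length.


Words: odaa, odaaag, odap, odak
  Position 0: all 'o' => match
  Position 1: all 'd' => match
  Position 2: all 'a' => match
  Position 3: ('a', 'a', 'p', 'k') => mismatch, stop
LCP = "oda" (length 3)

3


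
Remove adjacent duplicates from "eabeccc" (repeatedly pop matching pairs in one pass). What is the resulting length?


Input: eabeccc
Stack-based adjacent duplicate removal:
  Read 'e': push. Stack: e
  Read 'a': push. Stack: ea
  Read 'b': push. Stack: eab
  Read 'e': push. Stack: eabe
  Read 'c': push. Stack: eabec
  Read 'c': matches stack top 'c' => pop. Stack: eabe
  Read 'c': push. Stack: eabec
Final stack: "eabec" (length 5)

5


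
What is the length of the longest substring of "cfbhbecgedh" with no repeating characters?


Input: "cfbhbecgedh"
Sliding window (track last position of each char):
  Position 0 ('c'): window [0,0] length 1 -- new best
  Position 1 ('f'): window [0,1] length 2 -- new best
  Position 2 ('b'): window [0,2] length 3 -- new best
  Position 3 ('h'): window [0,3] length 4 -- new best
  Position 4 ('b'): repeat (last at 2), move window start to 3
  Position 4 ('b'): window [3,4] length 2
  Position 5 ('e'): window [3,5] length 3
  Position 6 ('c'): window [3,6] length 4
  Position 7 ('g'): window [3,7] length 5 -- new best
  Position 8 ('e'): repeat (last at 5), move window start to 6
  Position 8 ('e'): window [6,8] length 3
  Position 9 ('d'): window [6,9] length 4
  Position 10 ('h'): window [6,10] length 5
Longest substring with no repeats: "hbecg" with length 5

5


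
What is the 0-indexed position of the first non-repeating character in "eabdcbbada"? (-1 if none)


Input: eabdcbbada
Character frequencies:
  'a': 3
  'b': 3
  'c': 1
  'd': 2
  'e': 1
Scanning left to right for freq == 1:
  Position 0 ('e'): unique! => answer = 0

0


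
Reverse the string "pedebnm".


Input: pedebnm
Reading characters right to left:
  Position 6: 'm'
  Position 5: 'n'
  Position 4: 'b'
  Position 3: 'e'
  Position 2: 'd'
  Position 1: 'e'
  Position 0: 'p'
Reversed: mnbedep

mnbedep


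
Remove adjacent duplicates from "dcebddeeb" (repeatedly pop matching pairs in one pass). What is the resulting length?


Input: dcebddeeb
Stack-based adjacent duplicate removal:
  Read 'd': push. Stack: d
  Read 'c': push. Stack: dc
  Read 'e': push. Stack: dce
  Read 'b': push. Stack: dceb
  Read 'd': push. Stack: dcebd
  Read 'd': matches stack top 'd' => pop. Stack: dceb
  Read 'e': push. Stack: dcebe
  Read 'e': matches stack top 'e' => pop. Stack: dceb
  Read 'b': matches stack top 'b' => pop. Stack: dce
Final stack: "dce" (length 3)

3


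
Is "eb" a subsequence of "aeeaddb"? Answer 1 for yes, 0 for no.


Check if "eb" is a subsequence of "aeeaddb"
Greedy scan:
  Position 0 ('a'): no match needed
  Position 1 ('e'): matches sub[0] = 'e'
  Position 2 ('e'): no match needed
  Position 3 ('a'): no match needed
  Position 4 ('d'): no match needed
  Position 5 ('d'): no match needed
  Position 6 ('b'): matches sub[1] = 'b'
All 2 characters matched => is a subsequence

1


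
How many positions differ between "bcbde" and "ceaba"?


Comparing "bcbde" and "ceaba" position by position:
  Position 0: 'b' vs 'c' => DIFFER
  Position 1: 'c' vs 'e' => DIFFER
  Position 2: 'b' vs 'a' => DIFFER
  Position 3: 'd' vs 'b' => DIFFER
  Position 4: 'e' vs 'a' => DIFFER
Positions that differ: 5

5


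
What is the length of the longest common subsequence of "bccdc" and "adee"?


LCS of "bccdc" and "adee"
DP table:
           a    d    e    e
      0    0    0    0    0
  b   0    0    0    0    0
  c   0    0    0    0    0
  c   0    0    0    0    0
  d   0    0    1    1    1
  c   0    0    1    1    1
LCS length = dp[5][4] = 1

1


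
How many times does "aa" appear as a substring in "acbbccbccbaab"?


Searching for "aa" in "acbbccbccbaab"
Scanning each position:
  Position 0: "ac" => no
  Position 1: "cb" => no
  Position 2: "bb" => no
  Position 3: "bc" => no
  Position 4: "cc" => no
  Position 5: "cb" => no
  Position 6: "bc" => no
  Position 7: "cc" => no
  Position 8: "cb" => no
  Position 9: "ba" => no
  Position 10: "aa" => MATCH
  Position 11: "ab" => no
Total occurrences: 1

1


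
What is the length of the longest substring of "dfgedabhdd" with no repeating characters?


Input: "dfgedabhdd"
Sliding window (track last position of each char):
  Position 0 ('d'): window [0,0] length 1 -- new best
  Position 1 ('f'): window [0,1] length 2 -- new best
  Position 2 ('g'): window [0,2] length 3 -- new best
  Position 3 ('e'): window [0,3] length 4 -- new best
  Position 4 ('d'): repeat (last at 0), move window start to 1
  Position 4 ('d'): window [1,4] length 4
  Position 5 ('a'): window [1,5] length 5 -- new best
  Position 6 ('b'): window [1,6] length 6 -- new best
  Position 7 ('h'): window [1,7] length 7 -- new best
  Position 8 ('d'): repeat (last at 4), move window start to 5
  Position 8 ('d'): window [5,8] length 4
  Position 9 ('d'): repeat (last at 8), move window start to 9
  Position 9 ('d'): window [9,9] length 1
Longest substring with no repeats: "fgedabh" with length 7

7


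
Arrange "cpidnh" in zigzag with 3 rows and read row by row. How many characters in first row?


Zigzag "cpidnh" into 3 rows:
Placing characters:
  'c' => row 0
  'p' => row 1
  'i' => row 2
  'd' => row 1
  'n' => row 0
  'h' => row 1
Rows:
  Row 0: "cn"
  Row 1: "pdh"
  Row 2: "i"
First row length: 2

2


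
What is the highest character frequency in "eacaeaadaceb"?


Input: eacaeaadaceb
Character counts:
  'a': 5
  'b': 1
  'c': 2
  'd': 1
  'e': 3
Maximum frequency: 5

5
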